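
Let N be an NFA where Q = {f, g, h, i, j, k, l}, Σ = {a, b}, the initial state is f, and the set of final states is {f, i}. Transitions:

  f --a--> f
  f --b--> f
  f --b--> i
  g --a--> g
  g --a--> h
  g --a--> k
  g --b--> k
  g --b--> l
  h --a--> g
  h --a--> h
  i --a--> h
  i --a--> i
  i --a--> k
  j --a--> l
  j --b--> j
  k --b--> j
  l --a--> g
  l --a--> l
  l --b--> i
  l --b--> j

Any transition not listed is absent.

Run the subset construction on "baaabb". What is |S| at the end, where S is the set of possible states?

3

Start in {f}.
Read 'b': {f} → {f, i}.
Read 'a': {f, i} → {f, h, i, k}.
Read 'a': {f, h, i, k} → {f, g, h, i, k}.
Read 'a': {f, g, h, i, k} → {f, g, h, i, k}.
Read 'b': {f, g, h, i, k} → {f, i, j, k, l}.
Read 'b': {f, i, j, k, l} → {f, i, j}.
That set has 3 states.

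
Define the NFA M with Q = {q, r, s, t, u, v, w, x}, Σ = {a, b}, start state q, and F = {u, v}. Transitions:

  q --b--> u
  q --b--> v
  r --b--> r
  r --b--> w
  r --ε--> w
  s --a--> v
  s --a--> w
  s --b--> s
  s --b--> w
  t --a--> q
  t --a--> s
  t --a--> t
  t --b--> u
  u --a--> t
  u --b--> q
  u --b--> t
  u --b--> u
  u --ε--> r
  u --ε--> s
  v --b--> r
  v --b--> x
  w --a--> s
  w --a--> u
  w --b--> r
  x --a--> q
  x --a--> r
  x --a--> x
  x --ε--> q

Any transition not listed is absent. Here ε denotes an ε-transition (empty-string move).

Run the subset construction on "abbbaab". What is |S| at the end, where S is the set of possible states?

0

Start in {q}.
Read 'a': q→∅; now ∅.
The set is empty and remains empty for the remaining 6 symbols.
That set has 0 states.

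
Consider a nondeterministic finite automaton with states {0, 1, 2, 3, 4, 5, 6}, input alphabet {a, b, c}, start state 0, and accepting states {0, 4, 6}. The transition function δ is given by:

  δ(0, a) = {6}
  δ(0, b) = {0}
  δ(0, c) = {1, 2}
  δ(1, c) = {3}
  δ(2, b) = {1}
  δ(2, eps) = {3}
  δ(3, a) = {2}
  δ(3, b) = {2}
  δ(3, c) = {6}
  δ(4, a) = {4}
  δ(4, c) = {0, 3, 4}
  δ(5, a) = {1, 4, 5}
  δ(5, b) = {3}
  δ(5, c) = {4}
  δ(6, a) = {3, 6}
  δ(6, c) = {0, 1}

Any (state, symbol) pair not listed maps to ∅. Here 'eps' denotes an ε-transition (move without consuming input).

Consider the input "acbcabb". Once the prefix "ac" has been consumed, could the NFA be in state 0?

Yes

Start in {0}.
Read 'a': {0} → {6}.
Read 'c': {6} → {0, 1}.
State 0 is in {0, 1}.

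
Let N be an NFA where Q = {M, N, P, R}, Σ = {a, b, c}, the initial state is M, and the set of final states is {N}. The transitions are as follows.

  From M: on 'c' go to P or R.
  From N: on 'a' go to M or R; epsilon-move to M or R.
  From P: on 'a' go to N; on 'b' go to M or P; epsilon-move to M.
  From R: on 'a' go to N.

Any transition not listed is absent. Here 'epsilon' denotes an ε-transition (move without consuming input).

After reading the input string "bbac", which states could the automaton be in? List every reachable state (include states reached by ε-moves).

∅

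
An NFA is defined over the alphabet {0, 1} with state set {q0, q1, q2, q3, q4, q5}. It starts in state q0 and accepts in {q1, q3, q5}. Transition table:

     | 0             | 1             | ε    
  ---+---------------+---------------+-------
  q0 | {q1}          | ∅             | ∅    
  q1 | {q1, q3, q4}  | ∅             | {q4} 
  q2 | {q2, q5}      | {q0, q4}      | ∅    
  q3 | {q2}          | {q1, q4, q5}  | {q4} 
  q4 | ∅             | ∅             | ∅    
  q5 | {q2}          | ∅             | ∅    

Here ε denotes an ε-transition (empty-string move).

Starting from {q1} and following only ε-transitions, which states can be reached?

Begin with {q1}.
ε-move q1 → q4; add q4.

{q1, q4}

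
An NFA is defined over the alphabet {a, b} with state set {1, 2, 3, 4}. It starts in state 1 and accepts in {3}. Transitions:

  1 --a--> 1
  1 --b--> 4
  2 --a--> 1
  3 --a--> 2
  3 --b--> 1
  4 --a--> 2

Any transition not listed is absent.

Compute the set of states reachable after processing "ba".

Start in {1}.
Read 'b': {1} → {4}.
Read 'a': {4} → {2}.

{2}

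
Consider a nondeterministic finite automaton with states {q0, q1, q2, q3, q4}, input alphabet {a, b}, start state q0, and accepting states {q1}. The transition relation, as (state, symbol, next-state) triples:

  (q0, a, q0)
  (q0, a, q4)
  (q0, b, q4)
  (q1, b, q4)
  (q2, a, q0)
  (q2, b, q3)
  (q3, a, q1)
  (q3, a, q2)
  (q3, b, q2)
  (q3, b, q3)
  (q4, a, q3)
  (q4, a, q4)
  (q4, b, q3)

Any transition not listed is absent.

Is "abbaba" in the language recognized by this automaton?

Yes

Start in {q0}.
Read 'a': q0→{q0, q4}; now {q0, q4}.
Read 'b': q0→{q4}, q4→{q3}; now {q3, q4}.
Read 'b': q3→{q2, q3}, q4→{q3}; now {q2, q3}.
Read 'a': q2→{q0}, q3→{q1, q2}; now {q0, q1, q2}.
Read 'b': q0→{q4}, q1→{q4}, q2→{q3}; now {q3, q4}.
Read 'a': q3→{q1, q2}, q4→{q3, q4}; now {q1, q2, q3, q4}.
The final set {q1, q2, q3, q4} contains the accepting state q1.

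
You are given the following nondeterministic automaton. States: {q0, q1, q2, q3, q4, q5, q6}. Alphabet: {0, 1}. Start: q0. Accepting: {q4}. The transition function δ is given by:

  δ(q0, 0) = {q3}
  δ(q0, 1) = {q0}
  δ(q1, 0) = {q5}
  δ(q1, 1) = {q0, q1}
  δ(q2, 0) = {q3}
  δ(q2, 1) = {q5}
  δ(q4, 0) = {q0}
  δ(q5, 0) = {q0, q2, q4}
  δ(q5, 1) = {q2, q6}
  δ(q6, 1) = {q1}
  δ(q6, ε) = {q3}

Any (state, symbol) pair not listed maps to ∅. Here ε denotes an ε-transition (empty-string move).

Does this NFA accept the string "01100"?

No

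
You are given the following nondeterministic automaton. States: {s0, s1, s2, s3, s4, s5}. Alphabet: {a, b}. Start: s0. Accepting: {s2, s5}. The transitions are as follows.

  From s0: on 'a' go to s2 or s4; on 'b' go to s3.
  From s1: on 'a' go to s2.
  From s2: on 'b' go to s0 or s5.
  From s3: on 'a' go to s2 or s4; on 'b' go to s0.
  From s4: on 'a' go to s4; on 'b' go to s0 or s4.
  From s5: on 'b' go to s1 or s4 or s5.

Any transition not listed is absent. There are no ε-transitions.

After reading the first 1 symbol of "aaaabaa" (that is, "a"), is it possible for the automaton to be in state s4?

Start in {s0}.
Read 'a': s0→{s2, s4}; now {s2, s4}.
State s4 is in {s2, s4}.

Yes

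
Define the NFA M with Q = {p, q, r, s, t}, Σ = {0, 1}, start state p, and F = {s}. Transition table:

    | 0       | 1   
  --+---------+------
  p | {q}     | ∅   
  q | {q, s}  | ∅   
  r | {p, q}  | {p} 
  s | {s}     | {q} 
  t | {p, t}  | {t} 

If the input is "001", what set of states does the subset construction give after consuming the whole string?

Start in {p}.
Read '0': p→{q}; now {q}.
Read '0': q→{q, s}; now {q, s}.
Read '1': q→∅, s→{q}; now {q}.

{q}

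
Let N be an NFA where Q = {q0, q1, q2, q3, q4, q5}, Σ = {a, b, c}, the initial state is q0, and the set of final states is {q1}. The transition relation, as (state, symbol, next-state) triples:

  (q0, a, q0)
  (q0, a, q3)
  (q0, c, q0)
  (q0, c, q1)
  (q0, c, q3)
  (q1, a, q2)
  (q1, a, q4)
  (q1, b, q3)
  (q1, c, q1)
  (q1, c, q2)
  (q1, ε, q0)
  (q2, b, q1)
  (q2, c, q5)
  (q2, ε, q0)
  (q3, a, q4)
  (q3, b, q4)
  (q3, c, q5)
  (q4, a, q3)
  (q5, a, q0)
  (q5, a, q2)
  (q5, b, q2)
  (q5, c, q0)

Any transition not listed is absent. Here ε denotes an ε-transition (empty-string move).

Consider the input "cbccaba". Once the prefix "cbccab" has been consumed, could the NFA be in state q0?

No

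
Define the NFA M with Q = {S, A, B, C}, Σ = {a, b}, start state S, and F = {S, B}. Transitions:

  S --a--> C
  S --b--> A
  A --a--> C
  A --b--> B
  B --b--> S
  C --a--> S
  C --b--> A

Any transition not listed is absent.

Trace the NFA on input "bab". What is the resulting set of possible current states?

{A}

Start in {S}.
Read 'b': {S} → {A}.
Read 'a': {A} → {C}.
Read 'b': {C} → {A}.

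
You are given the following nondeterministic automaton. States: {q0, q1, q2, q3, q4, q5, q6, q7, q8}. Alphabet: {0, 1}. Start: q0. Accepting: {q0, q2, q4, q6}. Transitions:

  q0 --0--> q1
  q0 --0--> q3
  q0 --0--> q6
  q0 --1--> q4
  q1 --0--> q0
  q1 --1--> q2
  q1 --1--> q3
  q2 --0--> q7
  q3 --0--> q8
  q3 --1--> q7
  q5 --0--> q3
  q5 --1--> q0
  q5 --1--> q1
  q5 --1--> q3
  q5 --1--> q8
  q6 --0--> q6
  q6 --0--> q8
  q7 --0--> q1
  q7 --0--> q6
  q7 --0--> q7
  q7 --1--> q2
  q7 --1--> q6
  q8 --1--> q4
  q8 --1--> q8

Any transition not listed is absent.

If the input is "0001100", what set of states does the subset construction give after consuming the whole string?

{q0, q1, q6, q7, q8}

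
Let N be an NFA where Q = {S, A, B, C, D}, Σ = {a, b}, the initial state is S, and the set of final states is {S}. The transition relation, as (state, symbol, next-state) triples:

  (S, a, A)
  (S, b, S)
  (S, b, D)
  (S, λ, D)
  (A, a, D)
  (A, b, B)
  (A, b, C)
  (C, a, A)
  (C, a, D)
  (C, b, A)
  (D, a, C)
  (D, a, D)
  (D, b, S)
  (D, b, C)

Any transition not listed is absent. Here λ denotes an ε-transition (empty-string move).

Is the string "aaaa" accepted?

No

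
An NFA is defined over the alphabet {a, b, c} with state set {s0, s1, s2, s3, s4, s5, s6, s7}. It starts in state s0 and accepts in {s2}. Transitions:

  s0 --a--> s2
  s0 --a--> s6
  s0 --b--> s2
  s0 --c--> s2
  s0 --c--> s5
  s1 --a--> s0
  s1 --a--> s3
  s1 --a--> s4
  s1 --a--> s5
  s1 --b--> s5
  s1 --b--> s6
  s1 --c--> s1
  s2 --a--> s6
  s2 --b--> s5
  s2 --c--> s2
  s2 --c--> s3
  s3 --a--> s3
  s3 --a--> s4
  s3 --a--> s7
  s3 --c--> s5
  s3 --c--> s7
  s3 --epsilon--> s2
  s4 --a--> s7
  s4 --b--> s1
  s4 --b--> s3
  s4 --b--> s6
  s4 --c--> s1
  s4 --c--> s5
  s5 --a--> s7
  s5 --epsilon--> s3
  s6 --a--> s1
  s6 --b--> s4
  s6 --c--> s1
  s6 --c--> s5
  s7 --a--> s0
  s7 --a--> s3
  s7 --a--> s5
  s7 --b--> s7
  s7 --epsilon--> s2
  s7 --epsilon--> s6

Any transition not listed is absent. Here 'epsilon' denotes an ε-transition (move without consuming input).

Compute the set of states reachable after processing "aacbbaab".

{s1, s2, s3, s4, s5, s6, s7}

Start in {s0}.
Read 'a': {s0} → {s2, s6}.
Read 'a': {s2, s6} → {s1, s6}.
Read 'c': {s1, s6} → {s1, s2, s3, s5}.
Read 'b': {s1, s2, s3, s5} → {s2, s3, s5, s6}.
Read 'b': {s2, s3, s5, s6} → {s2, s3, s4, s5}.
Read 'a': {s2, s3, s4, s5} → {s2, s3, s4, s6, s7}.
Read 'a': {s2, s3, s4, s6, s7} → {s0, s1, s2, s3, s4, s5, s6, s7}.
Read 'b': {s0, s1, s2, s3, s4, s5, s6, s7} → {s1, s2, s3, s4, s5, s6, s7}.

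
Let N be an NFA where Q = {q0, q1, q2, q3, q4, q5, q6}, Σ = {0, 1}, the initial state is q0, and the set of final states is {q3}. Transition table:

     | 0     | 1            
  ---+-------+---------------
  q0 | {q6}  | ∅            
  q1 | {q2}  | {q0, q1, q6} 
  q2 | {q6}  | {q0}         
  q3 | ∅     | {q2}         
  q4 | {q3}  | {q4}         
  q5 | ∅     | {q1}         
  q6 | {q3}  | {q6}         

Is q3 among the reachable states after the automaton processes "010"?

Yes

Start in {q0}.
Read '0': {q0} → {q6}.
Read '1': {q6} → {q6}.
Read '0': {q6} → {q3}.
State q3 is in {q3}.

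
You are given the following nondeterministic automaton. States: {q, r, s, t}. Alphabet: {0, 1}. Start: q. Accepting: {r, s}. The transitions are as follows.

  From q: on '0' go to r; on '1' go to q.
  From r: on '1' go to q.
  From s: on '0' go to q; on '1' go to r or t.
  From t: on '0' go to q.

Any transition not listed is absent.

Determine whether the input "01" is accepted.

Start in {q}.
Read '0': {q} → {r}.
Read '1': {r} → {q}.
The final set {q} contains no accepting state.

No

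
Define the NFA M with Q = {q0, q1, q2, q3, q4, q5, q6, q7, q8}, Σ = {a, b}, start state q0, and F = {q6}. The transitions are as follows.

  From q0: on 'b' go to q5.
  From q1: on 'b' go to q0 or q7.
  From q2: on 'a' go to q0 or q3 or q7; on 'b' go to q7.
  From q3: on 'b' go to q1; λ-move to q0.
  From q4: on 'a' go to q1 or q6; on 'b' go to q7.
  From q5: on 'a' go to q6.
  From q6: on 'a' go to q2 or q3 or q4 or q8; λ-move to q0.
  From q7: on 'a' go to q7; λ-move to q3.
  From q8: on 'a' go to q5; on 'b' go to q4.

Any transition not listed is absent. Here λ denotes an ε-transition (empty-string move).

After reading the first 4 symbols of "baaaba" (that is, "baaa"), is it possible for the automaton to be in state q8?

No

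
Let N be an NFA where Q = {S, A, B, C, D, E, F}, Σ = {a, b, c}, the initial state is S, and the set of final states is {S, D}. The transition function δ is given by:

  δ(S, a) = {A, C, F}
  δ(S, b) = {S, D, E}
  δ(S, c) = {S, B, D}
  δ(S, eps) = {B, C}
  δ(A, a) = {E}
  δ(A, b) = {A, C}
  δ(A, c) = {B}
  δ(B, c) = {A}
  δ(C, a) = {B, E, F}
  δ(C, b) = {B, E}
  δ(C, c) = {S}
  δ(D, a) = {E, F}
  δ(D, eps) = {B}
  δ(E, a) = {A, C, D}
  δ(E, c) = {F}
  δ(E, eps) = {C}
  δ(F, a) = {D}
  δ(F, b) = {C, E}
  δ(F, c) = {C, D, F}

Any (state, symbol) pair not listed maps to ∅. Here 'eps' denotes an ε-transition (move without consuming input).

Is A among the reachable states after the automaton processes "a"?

Yes

Start: ε-closure({S}) = {S, B, C}.
Read 'a': S→{A, C, F}, B→∅, C→{B, E, F}; now {A, B, C, E, F}.
State A is in {A, B, C, E, F}.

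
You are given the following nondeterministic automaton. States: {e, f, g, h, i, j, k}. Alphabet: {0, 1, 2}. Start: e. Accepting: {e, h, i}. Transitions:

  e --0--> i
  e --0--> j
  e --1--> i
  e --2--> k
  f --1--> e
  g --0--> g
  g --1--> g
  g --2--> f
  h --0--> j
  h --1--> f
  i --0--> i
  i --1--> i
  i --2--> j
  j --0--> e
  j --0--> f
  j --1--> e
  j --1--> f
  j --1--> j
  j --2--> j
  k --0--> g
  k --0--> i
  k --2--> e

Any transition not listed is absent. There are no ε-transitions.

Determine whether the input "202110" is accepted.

Yes

Start in {e}.
Read '2': {e} → {k}.
Read '0': {k} → {g, i}.
Read '2': {g, i} → {f, j}.
Read '1': {f, j} → {e, f, j}.
Read '1': {e, f, j} → {e, f, i, j}.
Read '0': {e, f, i, j} → {e, f, i, j}.
The final set {e, f, i, j} contains the accepting states e, i.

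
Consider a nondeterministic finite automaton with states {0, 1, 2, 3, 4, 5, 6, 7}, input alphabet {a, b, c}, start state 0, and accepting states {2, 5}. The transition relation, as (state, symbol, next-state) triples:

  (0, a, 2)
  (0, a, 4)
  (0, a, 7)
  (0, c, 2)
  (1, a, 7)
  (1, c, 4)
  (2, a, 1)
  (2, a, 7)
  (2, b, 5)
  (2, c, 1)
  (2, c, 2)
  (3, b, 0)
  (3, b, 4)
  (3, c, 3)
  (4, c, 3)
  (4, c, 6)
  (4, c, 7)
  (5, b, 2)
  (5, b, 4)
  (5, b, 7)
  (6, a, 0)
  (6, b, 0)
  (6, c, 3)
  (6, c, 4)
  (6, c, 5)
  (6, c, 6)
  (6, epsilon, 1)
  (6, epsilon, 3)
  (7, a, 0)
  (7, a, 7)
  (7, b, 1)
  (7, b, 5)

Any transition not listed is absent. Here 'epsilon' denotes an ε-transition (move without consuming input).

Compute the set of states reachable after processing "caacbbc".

{1, 2, 3, 6, 7}

Start in {0}.
Read 'c': 0→{2}; now {2}.
Read 'a': 2→{1, 7}; now {1, 7}.
Read 'a': 1→{7}, 7→{0, 7}; now {0, 7}.
Read 'c': 0→{2}, 7→∅; now {2}.
Read 'b': 2→{5}; now {5}.
Read 'b': 5→{2, 4, 7}; now {2, 4, 7}.
Read 'c': 2→{1, 2}, 4→{3, 6, 7}, 7→∅; now {1, 2, 3, 6, 7}.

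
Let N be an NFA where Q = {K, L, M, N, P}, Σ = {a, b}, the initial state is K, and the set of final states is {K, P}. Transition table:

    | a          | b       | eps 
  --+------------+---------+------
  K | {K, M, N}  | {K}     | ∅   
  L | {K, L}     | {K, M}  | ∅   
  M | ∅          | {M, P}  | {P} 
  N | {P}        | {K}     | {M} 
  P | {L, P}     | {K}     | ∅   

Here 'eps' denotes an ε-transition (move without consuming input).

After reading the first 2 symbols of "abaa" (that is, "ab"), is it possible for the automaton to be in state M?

Yes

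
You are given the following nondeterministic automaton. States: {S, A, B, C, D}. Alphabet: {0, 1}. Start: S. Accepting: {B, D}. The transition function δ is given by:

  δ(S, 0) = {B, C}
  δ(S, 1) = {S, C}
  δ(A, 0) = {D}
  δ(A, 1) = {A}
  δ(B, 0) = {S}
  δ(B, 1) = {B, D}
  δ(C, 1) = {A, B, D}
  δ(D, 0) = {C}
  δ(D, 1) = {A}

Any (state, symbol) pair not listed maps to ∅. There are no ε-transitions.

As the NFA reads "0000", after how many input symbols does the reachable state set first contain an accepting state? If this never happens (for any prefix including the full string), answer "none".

1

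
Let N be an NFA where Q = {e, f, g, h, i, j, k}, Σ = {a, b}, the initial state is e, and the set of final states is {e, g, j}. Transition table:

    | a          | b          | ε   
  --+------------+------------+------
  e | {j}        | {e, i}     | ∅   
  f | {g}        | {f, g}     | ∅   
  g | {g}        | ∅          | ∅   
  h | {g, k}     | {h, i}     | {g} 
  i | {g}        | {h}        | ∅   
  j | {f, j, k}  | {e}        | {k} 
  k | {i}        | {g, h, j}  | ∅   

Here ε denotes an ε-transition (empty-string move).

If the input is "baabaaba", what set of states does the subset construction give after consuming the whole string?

{f, g, i, j, k}

Start in {e}.
Read 'b': {e} → {e, i}.
Read 'a': {e, i} → {g, j, k}.
Read 'a': {g, j, k} → {f, g, i, j, k}.
Read 'b': {f, g, i, j, k} → {e, f, g, h, j, k}.
Read 'a': {e, f, g, h, j, k} → {f, g, i, j, k}.
Read 'a': {f, g, i, j, k} → {f, g, i, j, k}.
Read 'b': {f, g, i, j, k} → {e, f, g, h, j, k}.
Read 'a': {e, f, g, h, j, k} → {f, g, i, j, k}.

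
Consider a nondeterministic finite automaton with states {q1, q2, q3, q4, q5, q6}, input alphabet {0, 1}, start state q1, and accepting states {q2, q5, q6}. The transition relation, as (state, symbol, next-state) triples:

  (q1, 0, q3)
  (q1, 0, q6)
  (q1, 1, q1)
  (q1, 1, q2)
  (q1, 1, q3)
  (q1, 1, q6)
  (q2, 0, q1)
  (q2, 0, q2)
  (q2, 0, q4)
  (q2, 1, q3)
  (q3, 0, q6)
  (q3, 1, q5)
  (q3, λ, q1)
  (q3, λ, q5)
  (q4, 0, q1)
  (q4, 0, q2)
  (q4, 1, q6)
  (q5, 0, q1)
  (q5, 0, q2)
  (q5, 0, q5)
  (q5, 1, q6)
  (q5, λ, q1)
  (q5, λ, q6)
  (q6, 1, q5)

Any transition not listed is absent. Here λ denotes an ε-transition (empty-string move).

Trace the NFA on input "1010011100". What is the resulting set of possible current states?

Start in {q1}.
Read '1': {q1} → {q1, q2, q3, q5, q6}.
Read '0': {q1, q2, q3, q5, q6} → {q1, q2, q3, q4, q5, q6}.
Read '1': {q1, q2, q3, q4, q5, q6} → {q1, q2, q3, q5, q6}.
Read '0': {q1, q2, q3, q5, q6} → {q1, q2, q3, q4, q5, q6}.
Read '0': {q1, q2, q3, q4, q5, q6} → {q1, q2, q3, q4, q5, q6}.
Read '1': {q1, q2, q3, q4, q5, q6} → {q1, q2, q3, q5, q6}.
Read '1': {q1, q2, q3, q5, q6} → {q1, q2, q3, q5, q6}.
Read '1': {q1, q2, q3, q5, q6} → {q1, q2, q3, q5, q6}.
Read '0': {q1, q2, q3, q5, q6} → {q1, q2, q3, q4, q5, q6}.
Read '0': {q1, q2, q3, q4, q5, q6} → {q1, q2, q3, q4, q5, q6}.

{q1, q2, q3, q4, q5, q6}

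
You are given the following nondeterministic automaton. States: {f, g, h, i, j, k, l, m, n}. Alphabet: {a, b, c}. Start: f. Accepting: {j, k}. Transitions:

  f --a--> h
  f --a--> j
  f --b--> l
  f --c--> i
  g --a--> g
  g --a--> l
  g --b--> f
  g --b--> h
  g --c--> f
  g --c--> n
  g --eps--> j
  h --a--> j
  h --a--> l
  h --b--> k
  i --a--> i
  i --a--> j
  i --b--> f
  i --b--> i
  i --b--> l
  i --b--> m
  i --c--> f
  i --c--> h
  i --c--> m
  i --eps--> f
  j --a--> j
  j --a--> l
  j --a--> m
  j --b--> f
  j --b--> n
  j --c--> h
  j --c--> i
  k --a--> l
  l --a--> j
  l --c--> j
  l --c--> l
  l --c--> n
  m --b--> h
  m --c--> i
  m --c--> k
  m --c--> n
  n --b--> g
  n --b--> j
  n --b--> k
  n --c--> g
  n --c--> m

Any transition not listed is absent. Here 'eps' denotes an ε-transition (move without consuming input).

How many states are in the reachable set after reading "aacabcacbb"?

Start in {f}.
Read 'a': {f} → {h, j}.
Read 'a': {h, j} → {j, l, m}.
Read 'c': {j, l, m} → {f, h, i, j, k, l, n}.
Read 'a': {f, h, i, j, k, l, n} → {f, h, i, j, l, m}.
Read 'b': {f, h, i, j, l, m} → {f, h, i, k, l, m, n}.
Read 'c': {f, h, i, k, l, m, n} → {f, g, h, i, j, k, l, m, n}.
Read 'a': {f, g, h, i, j, k, l, m, n} → {f, g, h, i, j, l, m}.
Read 'c': {f, g, h, i, j, l, m} → {f, h, i, j, k, l, m, n}.
Read 'b': {f, h, i, j, k, l, m, n} → {f, g, h, i, j, k, l, m, n}.
Read 'b': {f, g, h, i, j, k, l, m, n} → {f, g, h, i, j, k, l, m, n}.
That set has 9 states.

9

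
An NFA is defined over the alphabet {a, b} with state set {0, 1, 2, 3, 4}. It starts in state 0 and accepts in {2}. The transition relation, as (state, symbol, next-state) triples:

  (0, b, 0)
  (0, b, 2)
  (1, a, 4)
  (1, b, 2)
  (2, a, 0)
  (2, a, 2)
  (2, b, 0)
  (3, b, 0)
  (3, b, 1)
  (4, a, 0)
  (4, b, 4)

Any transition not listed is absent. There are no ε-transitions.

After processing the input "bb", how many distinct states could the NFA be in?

Start in {0}.
Read 'b': {0} → {0, 2}.
Read 'b': {0, 2} → {0, 2}.
That set has 2 states.

2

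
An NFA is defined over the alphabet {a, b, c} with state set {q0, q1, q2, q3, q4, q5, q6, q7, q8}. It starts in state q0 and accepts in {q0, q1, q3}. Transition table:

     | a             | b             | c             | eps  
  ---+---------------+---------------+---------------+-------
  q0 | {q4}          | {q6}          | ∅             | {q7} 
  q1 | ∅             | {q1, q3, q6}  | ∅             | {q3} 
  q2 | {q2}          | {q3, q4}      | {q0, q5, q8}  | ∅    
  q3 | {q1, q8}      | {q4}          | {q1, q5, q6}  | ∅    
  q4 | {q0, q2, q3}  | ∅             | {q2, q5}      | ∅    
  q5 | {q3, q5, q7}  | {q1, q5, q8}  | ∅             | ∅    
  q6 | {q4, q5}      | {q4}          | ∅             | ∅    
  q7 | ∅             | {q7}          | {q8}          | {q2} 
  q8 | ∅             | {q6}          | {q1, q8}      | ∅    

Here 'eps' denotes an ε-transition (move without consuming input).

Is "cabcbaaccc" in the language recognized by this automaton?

Yes

Start: ε-closure({q0}) = {q0, q2, q7}.
Read 'c': q0→∅, q2→{q0, q5, q8}, q7→{q8}; union {q0, q5, q8}; ε-closure = {q0, q2, q5, q7, q8}.
Read 'a': q0→{q4}, q2→{q2}, q5→{q3, q5, q7}, q7→∅, q8→∅; now {q2, q3, q4, q5, q7}.
Read 'b': q2→{q3, q4}, q3→{q4}, q4→∅, q5→{q1, q5, q8}, q7→{q7}; union {q1, q3, q4, q5, q7, q8}; ε-closure = {q1, q2, q3, q4, q5, q7, q8}.
Read 'c': q1→∅, q2→{q0, q5, q8}, q3→{q1, q5, q6}, q4→{q2, q5}, q5→∅, q7→{q8}, q8→{q1, q8}; union {q0, q1, q2, q5, q6, q8}; ε-closure = {q0, q1, q2, q3, q5, q6, q7, q8}.
Read 'b': q0→{q6}, q1→{q1, q3, q6}, q2→{q3, q4}, q3→{q4}, q5→{q1, q5, q8}, q6→{q4}, q7→{q7}, q8→{q6}; union {q1, q3, q4, q5, q6, q7, q8}; ε-closure = {q1, q2, q3, q4, q5, q6, q7, q8}.
Read 'a': q1→∅, q2→{q2}, q3→{q1, q8}, q4→{q0, q2, q3}, q5→{q3, q5, q7}, q6→{q4, q5}, q7→∅, q8→∅; now {q0, q1, q2, q3, q4, q5, q7, q8}.
Read 'a': q0→{q4}, q1→∅, q2→{q2}, q3→{q1, q8}, q4→{q0, q2, q3}, q5→{q3, q5, q7}, q7→∅, q8→∅; now {q0, q1, q2, q3, q4, q5, q7, q8}.
Read 'c': q0→∅, q1→∅, q2→{q0, q5, q8}, q3→{q1, q5, q6}, q4→{q2, q5}, q5→∅, q7→{q8}, q8→{q1, q8}; union {q0, q1, q2, q5, q6, q8}; ε-closure = {q0, q1, q2, q3, q5, q6, q7, q8}.
Read 'c': q0→∅, q1→∅, q2→{q0, q5, q8}, q3→{q1, q5, q6}, q5→∅, q6→∅, q7→{q8}, q8→{q1, q8}; union {q0, q1, q5, q6, q8}; ε-closure = {q0, q1, q2, q3, q5, q6, q7, q8}.
Read 'c': q0→∅, q1→∅, q2→{q0, q5, q8}, q3→{q1, q5, q6}, q5→∅, q6→∅, q7→{q8}, q8→{q1, q8}; union {q0, q1, q5, q6, q8}; ε-closure = {q0, q1, q2, q3, q5, q6, q7, q8}.
The final set {q0, q1, q2, q3, q5, q6, q7, q8} contains the accepting states q0, q1, q3.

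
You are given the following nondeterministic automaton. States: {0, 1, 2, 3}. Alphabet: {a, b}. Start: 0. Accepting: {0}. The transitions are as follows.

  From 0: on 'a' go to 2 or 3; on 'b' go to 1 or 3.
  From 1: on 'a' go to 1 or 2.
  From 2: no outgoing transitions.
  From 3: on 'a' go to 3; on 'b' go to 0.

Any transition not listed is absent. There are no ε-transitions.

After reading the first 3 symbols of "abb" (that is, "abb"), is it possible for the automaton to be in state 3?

Start in {0}.
Read 'a': {0} → {2, 3}.
Read 'b': {2, 3} → {0}.
Read 'b': {0} → {1, 3}.
State 3 is in {1, 3}.

Yes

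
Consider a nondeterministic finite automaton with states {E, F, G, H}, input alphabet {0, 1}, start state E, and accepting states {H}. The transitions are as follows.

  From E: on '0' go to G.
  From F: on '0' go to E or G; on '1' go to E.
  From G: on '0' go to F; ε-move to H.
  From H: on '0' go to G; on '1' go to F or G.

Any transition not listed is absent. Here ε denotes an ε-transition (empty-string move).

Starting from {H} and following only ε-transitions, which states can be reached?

{H}

Begin with {H}.
No ε-moves leave this set, so the closure equals the set itself.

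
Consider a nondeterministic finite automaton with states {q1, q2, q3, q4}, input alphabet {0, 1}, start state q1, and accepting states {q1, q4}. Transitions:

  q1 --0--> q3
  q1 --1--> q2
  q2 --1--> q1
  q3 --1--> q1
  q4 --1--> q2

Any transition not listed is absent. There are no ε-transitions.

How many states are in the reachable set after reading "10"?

0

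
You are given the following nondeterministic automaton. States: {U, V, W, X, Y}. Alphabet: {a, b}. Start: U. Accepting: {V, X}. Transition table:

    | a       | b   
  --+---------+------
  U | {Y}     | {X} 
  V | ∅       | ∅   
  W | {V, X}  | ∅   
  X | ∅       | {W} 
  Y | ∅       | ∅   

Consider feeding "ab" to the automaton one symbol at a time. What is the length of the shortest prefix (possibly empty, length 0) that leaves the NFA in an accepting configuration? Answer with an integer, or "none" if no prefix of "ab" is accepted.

none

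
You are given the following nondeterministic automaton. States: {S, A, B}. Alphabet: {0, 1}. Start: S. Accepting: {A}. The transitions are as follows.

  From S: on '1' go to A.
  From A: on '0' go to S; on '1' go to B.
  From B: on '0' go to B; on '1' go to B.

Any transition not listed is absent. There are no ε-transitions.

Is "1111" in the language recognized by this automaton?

No

Start in {S}.
Read '1': S→{A}; now {A}.
Read '1': A→{B}; now {B}.
Read '1': B→{B}; now {B}.
Read '1': B→{B}; now {B}.
The final set {B} contains no accepting state.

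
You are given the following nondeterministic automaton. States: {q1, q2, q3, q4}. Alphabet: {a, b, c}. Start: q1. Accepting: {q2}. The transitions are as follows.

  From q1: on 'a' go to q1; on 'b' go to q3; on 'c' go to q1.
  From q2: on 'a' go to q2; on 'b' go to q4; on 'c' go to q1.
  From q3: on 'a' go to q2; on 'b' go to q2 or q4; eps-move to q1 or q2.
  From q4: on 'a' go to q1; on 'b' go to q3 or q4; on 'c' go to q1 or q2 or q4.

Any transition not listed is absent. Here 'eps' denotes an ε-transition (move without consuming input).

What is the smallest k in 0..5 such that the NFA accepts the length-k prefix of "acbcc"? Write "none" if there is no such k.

Start in {q1}.
Read 'a': q1→{q1}; now {q1}.
Read 'c': q1→{q1}; now {q1}.
Read 'b': q1→{q3}; union {q3}; ε-closure = {q1, q2, q3}.
None of the earlier sets intersect F, but {q1, q2, q3} does.

3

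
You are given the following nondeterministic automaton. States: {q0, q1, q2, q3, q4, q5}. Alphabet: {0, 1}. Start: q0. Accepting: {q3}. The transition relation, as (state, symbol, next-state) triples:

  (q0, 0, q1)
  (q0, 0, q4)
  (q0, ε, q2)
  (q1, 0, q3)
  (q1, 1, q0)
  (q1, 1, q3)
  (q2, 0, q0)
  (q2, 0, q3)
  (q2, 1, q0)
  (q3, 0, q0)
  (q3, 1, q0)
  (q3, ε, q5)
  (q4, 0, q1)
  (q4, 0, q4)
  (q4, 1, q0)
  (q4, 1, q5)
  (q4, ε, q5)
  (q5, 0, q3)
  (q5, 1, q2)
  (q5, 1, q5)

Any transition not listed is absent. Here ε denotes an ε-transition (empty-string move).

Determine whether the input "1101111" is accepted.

No

Start: ε-closure({q0}) = {q0, q2}.
Read '1': {q0, q2} → {q0, q2}.
Read '1': {q0, q2} → {q0, q2}.
Read '0': {q0, q2} → {q0, q1, q2, q3, q4, q5}.
Read '1': {q0, q1, q2, q3, q4, q5} → {q0, q2, q3, q5}.
Read '1': {q0, q2, q3, q5} → {q0, q2, q5}.
Read '1': {q0, q2, q5} → {q0, q2, q5}.
Read '1': {q0, q2, q5} → {q0, q2, q5}.
The final set {q0, q2, q5} contains no accepting state.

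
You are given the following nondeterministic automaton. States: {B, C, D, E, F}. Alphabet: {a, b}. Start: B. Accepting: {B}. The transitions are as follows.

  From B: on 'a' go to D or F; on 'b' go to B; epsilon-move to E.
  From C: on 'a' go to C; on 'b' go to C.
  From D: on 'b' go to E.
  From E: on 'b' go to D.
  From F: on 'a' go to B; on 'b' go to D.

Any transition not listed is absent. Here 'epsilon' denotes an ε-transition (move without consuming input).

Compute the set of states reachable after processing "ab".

{D, E}

Start: ε-closure({B}) = {B, E}.
Read 'a': {B, E} → {D, F}.
Read 'b': {D, F} → {D, E}.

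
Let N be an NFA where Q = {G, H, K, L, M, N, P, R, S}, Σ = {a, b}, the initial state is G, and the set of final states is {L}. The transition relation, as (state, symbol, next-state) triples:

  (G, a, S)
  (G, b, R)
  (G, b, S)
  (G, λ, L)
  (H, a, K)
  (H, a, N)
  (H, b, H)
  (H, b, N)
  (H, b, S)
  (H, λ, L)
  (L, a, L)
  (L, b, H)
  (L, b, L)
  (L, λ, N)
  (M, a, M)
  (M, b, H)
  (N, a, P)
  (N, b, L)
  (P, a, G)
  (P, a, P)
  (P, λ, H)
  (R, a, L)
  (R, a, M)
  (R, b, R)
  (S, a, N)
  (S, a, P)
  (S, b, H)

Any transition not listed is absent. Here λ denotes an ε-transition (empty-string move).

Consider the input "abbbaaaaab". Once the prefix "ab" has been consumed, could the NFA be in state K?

Start: ε-closure({G}) = {G, L, N}.
Read 'a': {G, L, N} → {H, L, N, P, S}.
Read 'b': {H, L, N, P, S} → {H, L, N, S}.
State K is not in {H, L, N, S}.

No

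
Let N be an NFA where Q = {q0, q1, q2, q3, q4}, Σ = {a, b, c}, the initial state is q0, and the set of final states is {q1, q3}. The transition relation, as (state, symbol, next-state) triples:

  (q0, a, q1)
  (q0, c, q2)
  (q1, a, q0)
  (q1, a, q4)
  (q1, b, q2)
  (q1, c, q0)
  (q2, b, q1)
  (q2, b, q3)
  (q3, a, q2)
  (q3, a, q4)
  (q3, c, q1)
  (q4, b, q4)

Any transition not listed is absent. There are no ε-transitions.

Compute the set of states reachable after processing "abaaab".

Start in {q0}.
Read 'a': {q0} → {q1}.
Read 'b': {q1} → {q2}.
Read 'a': {q2} → ∅.
The set is empty and remains empty for the remaining 3 symbols.

∅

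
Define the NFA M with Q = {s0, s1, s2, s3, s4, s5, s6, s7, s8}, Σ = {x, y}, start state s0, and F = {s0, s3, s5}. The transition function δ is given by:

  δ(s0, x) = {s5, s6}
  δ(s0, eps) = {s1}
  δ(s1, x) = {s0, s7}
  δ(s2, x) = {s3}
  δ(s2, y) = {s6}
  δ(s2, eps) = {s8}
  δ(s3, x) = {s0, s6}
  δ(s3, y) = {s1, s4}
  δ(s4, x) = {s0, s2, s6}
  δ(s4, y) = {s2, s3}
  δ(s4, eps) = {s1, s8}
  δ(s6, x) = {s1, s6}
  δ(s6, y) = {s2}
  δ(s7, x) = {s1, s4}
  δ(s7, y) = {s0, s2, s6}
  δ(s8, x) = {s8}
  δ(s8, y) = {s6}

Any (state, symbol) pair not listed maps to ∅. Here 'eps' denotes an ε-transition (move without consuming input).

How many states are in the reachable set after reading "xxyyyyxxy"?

7

Start: ε-closure({s0}) = {s0, s1}.
Read 'x': s0→{s5, s6}, s1→{s0, s7}; union {s0, s5, s6, s7}; ε-closure = {s0, s1, s5, s6, s7}.
Read 'x': s0→{s5, s6}, s1→{s0, s7}, s5→∅, s6→{s1, s6}, s7→{s1, s4}; union {s0, s1, s4, s5, s6, s7}; ε-closure = {s0, s1, s4, s5, s6, s7, s8}.
Read 'y': s0→∅, s1→∅, s4→{s2, s3}, s5→∅, s6→{s2}, s7→{s0, s2, s6}, s8→{s6}; union {s0, s2, s3, s6}; ε-closure = {s0, s1, s2, s3, s6, s8}.
Read 'y': s0→∅, s1→∅, s2→{s6}, s3→{s1, s4}, s6→{s2}, s8→{s6}; union {s1, s2, s4, s6}; ε-closure = {s1, s2, s4, s6, s8}.
Read 'y': s1→∅, s2→{s6}, s4→{s2, s3}, s6→{s2}, s8→{s6}; union {s2, s3, s6}; ε-closure = {s2, s3, s6, s8}.
Read 'y': s2→{s6}, s3→{s1, s4}, s6→{s2}, s8→{s6}; union {s1, s2, s4, s6}; ε-closure = {s1, s2, s4, s6, s8}.
Read 'x': s1→{s0, s7}, s2→{s3}, s4→{s0, s2, s6}, s6→{s1, s6}, s8→{s8}; now {s0, s1, s2, s3, s6, s7, s8}.
Read 'x': s0→{s5, s6}, s1→{s0, s7}, s2→{s3}, s3→{s0, s6}, s6→{s1, s6}, s7→{s1, s4}, s8→{s8}; now {s0, s1, s3, s4, s5, s6, s7, s8}.
Read 'y': s0→∅, s1→∅, s3→{s1, s4}, s4→{s2, s3}, s5→∅, s6→{s2}, s7→{s0, s2, s6}, s8→{s6}; union {s0, s1, s2, s3, s4, s6}; ε-closure = {s0, s1, s2, s3, s4, s6, s8}.
That set has 7 states.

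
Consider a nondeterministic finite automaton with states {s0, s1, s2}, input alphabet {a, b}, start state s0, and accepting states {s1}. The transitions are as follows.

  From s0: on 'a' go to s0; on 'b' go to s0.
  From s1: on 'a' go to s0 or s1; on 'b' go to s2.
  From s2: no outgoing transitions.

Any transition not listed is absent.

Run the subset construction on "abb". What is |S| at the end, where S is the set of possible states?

1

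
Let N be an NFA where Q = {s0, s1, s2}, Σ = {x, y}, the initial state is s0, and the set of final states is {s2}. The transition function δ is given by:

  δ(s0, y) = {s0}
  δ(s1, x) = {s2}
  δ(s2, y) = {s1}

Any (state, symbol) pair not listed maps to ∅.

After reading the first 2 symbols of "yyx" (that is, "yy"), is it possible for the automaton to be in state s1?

No

Start in {s0}.
Read 'y': s0→{s0}; now {s0}.
Read 'y': s0→{s0}; now {s0}.
State s1 is not in {s0}.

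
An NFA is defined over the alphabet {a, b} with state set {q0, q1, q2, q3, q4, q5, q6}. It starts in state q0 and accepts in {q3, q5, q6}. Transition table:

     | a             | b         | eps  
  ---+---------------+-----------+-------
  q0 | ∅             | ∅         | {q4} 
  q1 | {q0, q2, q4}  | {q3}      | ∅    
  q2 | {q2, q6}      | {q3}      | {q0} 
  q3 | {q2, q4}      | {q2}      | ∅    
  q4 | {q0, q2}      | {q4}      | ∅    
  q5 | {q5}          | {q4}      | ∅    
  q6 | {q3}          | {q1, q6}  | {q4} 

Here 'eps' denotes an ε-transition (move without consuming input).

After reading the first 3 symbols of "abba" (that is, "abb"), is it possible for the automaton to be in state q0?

Yes

Start: ε-closure({q0}) = {q0, q4}.
Read 'a': {q0, q4} → {q0, q2, q4}.
Read 'b': {q0, q2, q4} → {q3, q4}.
Read 'b': {q3, q4} → {q0, q2, q4}.
State q0 is in {q0, q2, q4}.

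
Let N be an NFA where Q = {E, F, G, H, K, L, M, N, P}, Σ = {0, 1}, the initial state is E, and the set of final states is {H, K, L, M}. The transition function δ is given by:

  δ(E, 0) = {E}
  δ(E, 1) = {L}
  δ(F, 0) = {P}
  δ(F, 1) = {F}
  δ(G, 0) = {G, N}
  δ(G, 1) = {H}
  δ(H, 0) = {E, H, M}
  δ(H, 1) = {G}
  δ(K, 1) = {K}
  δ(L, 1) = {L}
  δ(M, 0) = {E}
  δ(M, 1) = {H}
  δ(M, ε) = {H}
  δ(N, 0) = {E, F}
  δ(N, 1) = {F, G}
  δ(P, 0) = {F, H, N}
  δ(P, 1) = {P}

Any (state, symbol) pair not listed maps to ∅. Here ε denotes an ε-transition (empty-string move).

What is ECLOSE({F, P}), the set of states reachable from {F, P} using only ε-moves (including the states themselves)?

Begin with {F, P}.
No ε-moves leave this set, so the closure equals the set itself.

{F, P}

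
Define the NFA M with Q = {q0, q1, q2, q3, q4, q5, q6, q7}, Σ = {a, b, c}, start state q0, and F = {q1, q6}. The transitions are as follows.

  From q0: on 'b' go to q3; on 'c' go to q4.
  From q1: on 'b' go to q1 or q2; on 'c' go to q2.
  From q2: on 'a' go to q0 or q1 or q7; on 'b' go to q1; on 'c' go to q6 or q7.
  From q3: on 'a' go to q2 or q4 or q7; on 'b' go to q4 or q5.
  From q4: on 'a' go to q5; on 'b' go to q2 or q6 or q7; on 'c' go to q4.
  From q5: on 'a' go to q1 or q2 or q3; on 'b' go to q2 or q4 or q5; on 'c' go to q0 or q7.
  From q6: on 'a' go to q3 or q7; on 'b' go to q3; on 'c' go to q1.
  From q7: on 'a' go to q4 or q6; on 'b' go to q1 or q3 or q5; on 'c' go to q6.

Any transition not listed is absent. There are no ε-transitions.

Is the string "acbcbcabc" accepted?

No

Start in {q0}.
Read 'a': q0→∅; now ∅.
The set is empty and remains empty for the remaining 8 symbols.
The final set ∅ contains no accepting state.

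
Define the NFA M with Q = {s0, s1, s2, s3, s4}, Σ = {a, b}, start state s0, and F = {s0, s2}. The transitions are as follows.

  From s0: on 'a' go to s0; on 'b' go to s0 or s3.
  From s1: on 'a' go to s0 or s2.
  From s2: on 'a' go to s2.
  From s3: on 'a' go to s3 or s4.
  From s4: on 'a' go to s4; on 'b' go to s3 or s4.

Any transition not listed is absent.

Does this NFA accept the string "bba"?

Start in {s0}.
Read 'b': s0→{s0, s3}; now {s0, s3}.
Read 'b': s0→{s0, s3}, s3→∅; now {s0, s3}.
Read 'a': s0→{s0}, s3→{s3, s4}; now {s0, s3, s4}.
The final set {s0, s3, s4} contains the accepting state s0.

Yes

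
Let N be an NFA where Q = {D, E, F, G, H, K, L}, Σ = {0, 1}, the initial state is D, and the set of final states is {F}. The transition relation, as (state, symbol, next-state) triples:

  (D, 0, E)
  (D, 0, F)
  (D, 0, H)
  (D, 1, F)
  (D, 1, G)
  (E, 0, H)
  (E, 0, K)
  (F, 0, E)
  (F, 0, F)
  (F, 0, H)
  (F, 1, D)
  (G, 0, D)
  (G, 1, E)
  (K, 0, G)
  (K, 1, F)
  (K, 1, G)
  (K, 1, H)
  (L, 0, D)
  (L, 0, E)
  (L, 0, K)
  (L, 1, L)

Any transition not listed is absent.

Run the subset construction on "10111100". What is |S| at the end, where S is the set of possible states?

5

Start in {D}.
Read '1': D→{F, G}; now {F, G}.
Read '0': F→{E, F, H}, G→{D}; now {D, E, F, H}.
Read '1': D→{F, G}, E→∅, F→{D}, H→∅; now {D, F, G}.
Read '1': D→{F, G}, F→{D}, G→{E}; now {D, E, F, G}.
Read '1': D→{F, G}, E→∅, F→{D}, G→{E}; now {D, E, F, G}.
Read '1': D→{F, G}, E→∅, F→{D}, G→{E}; now {D, E, F, G}.
Read '0': D→{E, F, H}, E→{H, K}, F→{E, F, H}, G→{D}; now {D, E, F, H, K}.
Read '0': D→{E, F, H}, E→{H, K}, F→{E, F, H}, H→∅, K→{G}; now {E, F, G, H, K}.
That set has 5 states.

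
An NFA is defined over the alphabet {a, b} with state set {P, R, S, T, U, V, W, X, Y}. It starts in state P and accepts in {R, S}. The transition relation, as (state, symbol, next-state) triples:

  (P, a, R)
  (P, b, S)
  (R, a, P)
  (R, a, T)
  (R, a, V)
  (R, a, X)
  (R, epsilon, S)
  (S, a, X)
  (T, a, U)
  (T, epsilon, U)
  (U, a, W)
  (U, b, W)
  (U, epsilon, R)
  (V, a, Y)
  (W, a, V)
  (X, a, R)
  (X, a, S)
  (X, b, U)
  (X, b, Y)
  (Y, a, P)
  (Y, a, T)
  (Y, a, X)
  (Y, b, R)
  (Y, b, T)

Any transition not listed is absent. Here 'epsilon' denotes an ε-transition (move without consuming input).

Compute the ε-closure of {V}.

Begin with {V}.
No ε-moves leave this set, so the closure equals the set itself.

{V}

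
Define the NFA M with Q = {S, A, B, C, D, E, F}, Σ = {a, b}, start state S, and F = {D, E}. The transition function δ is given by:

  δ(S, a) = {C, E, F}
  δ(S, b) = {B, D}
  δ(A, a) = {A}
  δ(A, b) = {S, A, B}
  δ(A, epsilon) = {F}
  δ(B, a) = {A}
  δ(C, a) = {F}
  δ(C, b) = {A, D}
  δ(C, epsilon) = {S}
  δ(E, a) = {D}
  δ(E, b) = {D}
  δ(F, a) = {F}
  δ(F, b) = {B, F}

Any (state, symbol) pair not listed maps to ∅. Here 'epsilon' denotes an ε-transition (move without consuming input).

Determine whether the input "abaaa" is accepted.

No

Start in {S}.
Read 'a': {S} → {S, C, E, F}.
Read 'b': {S, C, E, F} → {A, B, D, F}.
Read 'a': {A, B, D, F} → {A, F}.
Read 'a': {A, F} → {A, F}.
Read 'a': {A, F} → {A, F}.
The final set {A, F} contains no accepting state.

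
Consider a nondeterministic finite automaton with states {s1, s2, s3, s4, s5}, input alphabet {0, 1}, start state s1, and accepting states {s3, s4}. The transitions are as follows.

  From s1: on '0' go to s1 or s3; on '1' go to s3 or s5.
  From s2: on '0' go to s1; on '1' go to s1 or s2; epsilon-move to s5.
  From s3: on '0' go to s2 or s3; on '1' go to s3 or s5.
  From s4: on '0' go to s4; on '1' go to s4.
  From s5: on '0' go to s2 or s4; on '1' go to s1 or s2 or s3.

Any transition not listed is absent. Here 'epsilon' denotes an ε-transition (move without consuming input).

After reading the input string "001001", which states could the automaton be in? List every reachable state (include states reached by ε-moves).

Start in {s1}.
Read '0': {s1} → {s1, s3}.
Read '0': {s1, s3} → {s1, s2, s3, s5}.
Read '1': {s1, s2, s3, s5} → {s1, s2, s3, s5}.
Read '0': {s1, s2, s3, s5} → {s1, s2, s3, s4, s5}.
Read '0': {s1, s2, s3, s4, s5} → {s1, s2, s3, s4, s5}.
Read '1': {s1, s2, s3, s4, s5} → {s1, s2, s3, s4, s5}.

{s1, s2, s3, s4, s5}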